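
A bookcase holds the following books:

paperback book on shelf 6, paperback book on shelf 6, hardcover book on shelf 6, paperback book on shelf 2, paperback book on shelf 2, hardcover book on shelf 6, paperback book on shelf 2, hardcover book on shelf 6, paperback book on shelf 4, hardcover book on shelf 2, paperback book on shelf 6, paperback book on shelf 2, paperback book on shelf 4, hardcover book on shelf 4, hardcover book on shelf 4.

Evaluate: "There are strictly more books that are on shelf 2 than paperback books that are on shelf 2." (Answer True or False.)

True

books on shelf 2: 5.
paperback books on shelf 2: 4.
The claim requires 5 > 4, which holds.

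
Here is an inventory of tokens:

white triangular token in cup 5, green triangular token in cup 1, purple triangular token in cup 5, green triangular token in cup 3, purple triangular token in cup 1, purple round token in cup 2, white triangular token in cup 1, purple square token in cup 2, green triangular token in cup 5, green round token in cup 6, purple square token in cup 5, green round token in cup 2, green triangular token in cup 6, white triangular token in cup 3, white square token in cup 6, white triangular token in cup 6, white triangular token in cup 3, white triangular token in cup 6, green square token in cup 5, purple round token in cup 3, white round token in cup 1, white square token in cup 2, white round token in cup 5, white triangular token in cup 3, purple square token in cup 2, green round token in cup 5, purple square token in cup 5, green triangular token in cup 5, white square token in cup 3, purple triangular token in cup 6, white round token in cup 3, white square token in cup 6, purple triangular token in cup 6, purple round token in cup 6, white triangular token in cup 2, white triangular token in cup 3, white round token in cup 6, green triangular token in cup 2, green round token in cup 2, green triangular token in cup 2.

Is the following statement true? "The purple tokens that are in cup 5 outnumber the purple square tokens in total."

False

|purple tokens in cup 5| = 3.
|purple square tokens| = 4.
The claim requires 3 > 4, which does not hold.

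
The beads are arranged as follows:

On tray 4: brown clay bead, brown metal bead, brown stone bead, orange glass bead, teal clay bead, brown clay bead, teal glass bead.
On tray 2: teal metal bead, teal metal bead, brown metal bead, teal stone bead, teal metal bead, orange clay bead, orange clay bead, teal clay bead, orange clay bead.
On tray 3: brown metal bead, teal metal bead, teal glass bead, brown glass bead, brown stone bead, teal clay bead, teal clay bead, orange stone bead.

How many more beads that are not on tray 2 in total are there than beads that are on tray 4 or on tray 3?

0

beads that are not on tray 2: 15.
beads on tray 4 or on tray 3: 15.
15 − 15 = 0.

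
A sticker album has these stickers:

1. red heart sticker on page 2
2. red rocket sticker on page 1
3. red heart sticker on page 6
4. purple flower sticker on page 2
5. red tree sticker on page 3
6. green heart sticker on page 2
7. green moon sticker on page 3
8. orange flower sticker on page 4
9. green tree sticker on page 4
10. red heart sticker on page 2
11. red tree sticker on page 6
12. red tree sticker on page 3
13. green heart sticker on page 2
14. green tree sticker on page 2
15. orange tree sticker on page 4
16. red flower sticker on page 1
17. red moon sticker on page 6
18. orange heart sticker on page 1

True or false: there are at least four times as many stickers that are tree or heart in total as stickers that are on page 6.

True

|stickers that are tree or heart| = 12.
|stickers on page 6| = 3.
The claim requires 12 ≥ 4 × 3 = 12, which holds.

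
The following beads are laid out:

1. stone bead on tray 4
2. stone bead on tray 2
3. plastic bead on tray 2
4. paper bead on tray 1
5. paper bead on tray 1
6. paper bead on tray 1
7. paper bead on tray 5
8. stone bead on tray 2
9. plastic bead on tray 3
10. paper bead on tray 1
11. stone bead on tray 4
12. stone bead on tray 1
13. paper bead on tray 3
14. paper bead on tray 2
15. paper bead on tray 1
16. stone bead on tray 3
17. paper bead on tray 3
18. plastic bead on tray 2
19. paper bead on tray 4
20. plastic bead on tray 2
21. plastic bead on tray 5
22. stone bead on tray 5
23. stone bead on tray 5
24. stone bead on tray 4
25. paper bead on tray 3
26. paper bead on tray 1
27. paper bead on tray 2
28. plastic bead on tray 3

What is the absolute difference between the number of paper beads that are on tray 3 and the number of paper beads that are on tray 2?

paper beads on tray 3: 3. paper beads on tray 2: 2.
|3 − 2| = 3 − 2 = 1.

1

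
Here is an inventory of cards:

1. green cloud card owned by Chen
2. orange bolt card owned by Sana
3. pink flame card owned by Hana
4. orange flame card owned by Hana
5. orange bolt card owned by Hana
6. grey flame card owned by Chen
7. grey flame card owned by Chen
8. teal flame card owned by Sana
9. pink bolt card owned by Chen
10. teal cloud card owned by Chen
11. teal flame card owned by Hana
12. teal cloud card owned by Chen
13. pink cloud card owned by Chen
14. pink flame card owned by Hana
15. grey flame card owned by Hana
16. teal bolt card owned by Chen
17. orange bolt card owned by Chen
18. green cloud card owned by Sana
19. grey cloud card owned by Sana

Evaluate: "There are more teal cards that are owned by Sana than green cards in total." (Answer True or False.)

|teal cards owned by Sana| = 1.
|green cards| = 2.
The claim requires 1 > 2, which does not hold.

False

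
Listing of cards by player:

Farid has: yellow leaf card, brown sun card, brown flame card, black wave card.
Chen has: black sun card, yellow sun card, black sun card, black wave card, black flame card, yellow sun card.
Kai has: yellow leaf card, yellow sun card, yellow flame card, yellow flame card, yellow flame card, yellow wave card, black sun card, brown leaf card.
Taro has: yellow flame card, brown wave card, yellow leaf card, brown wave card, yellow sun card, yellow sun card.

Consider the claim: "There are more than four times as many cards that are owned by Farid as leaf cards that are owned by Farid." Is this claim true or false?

False

|cards owned by Farid| = 4.
|leaf cards owned by Farid| = 1.
The claim requires 4 > 4 × 1 = 4, which does not hold.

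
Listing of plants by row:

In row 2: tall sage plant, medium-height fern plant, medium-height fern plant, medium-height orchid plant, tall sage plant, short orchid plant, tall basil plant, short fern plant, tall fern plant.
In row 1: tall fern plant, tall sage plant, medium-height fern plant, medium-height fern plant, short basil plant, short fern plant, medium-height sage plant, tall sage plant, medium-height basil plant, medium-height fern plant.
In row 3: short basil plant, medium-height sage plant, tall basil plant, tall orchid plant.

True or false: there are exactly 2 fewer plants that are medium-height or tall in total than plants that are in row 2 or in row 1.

|plants that are medium-height or tall| = 18.
|plants in row 2 or in row 1| = 19.
The claim requires 19 − 18 (= 1) to equal 2, which does not hold.

False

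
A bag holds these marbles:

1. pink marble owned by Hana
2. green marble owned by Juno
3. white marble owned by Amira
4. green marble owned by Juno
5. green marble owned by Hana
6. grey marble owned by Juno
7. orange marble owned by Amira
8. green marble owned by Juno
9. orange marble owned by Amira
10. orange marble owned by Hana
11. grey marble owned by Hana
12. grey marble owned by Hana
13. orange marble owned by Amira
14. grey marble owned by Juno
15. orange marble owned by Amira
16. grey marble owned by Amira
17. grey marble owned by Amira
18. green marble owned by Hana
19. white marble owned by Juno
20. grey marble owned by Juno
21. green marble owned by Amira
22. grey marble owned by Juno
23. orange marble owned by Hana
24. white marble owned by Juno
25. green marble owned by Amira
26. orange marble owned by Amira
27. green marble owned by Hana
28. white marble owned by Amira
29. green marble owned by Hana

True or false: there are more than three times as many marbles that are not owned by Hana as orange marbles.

False

Count of marbles that are not owned by Hana: 20.
There are 7 orange marbles.
The claim requires 20 > 3 × 7 = 21, which does not hold.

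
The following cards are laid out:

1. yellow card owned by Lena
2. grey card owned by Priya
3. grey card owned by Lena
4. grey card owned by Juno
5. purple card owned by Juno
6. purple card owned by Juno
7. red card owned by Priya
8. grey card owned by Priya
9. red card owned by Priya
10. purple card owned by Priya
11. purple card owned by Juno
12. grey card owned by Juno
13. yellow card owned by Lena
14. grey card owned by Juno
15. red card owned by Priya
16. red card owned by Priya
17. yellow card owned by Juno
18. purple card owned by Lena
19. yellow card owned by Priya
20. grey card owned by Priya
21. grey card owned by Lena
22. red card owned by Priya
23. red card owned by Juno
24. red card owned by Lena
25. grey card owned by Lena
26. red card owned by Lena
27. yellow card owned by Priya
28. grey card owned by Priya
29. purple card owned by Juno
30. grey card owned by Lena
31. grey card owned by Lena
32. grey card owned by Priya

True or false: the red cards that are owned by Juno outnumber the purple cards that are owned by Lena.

False

Count of red cards owned by Juno: 1.
Count of purple cards owned by Lena: 1.
The claim requires 1 > 1, which does not hold.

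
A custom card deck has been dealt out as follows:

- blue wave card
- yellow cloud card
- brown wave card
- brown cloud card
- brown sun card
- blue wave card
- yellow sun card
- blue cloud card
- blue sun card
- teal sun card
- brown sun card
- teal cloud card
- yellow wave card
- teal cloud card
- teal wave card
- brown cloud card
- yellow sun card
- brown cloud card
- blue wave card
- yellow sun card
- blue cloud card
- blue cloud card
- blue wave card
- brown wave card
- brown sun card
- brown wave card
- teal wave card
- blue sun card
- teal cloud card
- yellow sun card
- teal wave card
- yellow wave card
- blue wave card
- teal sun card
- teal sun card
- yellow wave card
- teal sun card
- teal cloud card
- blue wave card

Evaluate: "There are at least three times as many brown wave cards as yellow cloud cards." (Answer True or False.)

True

|brown wave cards| = 3.
|yellow cloud cards| = 1.
The claim requires 3 ≥ 3 × 1 = 3, which holds.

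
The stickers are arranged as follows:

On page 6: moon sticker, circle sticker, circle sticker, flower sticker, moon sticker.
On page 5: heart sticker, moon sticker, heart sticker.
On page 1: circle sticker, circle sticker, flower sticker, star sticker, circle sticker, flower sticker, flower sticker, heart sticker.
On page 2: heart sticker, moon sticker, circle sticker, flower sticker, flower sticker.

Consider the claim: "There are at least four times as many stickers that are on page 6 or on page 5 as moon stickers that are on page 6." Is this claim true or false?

|stickers on page 6 or on page 5| = 8.
|moon stickers on page 6| = 2.
The claim requires 8 ≥ 4 × 2 = 8, which holds.

True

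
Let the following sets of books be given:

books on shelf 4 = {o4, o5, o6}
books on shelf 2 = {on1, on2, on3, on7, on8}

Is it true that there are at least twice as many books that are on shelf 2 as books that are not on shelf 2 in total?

False

There are 5 books on shelf 2.
There are 3 books that are not on shelf 2.
The claim requires 5 ≥ 2 × 3 = 6, which does not hold.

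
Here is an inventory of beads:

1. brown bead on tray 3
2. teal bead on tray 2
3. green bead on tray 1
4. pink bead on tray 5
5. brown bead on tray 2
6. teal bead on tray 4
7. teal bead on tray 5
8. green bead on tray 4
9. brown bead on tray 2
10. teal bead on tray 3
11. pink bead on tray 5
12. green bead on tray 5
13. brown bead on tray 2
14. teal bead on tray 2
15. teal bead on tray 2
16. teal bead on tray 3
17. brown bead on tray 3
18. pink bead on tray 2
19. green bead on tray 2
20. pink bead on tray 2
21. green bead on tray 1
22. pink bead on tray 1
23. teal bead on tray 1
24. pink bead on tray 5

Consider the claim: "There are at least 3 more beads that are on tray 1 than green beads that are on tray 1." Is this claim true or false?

There are 4 beads on tray 1.
There are 2 green beads on tray 1.
The claim requires 4 − 2 = 2 ≥ 3, which does not hold.

False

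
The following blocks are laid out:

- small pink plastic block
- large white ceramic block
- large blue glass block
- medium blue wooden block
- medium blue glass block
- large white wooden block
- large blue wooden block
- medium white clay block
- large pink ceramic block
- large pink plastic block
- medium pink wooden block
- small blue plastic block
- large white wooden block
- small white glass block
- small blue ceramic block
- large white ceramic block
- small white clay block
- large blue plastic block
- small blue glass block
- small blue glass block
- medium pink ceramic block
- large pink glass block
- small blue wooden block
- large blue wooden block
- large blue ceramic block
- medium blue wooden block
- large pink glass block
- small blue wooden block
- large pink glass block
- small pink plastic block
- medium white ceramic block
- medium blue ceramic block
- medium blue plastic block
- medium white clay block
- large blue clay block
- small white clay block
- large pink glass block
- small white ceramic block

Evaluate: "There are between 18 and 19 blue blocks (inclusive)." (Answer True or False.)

False

|blue blocks| = 17.
The claim requires 18 ≤ 17 ≤ 19, which does not hold.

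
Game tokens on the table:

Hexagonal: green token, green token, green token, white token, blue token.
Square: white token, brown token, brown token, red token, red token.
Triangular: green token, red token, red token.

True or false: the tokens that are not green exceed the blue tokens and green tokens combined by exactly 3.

There are 9 tokens that are not green.
blue tokens: 1; green tokens: 4; combined: 1 + 4 = 5.
The claim requires 9 − 5 (= 4) to equal 3, which does not hold.

False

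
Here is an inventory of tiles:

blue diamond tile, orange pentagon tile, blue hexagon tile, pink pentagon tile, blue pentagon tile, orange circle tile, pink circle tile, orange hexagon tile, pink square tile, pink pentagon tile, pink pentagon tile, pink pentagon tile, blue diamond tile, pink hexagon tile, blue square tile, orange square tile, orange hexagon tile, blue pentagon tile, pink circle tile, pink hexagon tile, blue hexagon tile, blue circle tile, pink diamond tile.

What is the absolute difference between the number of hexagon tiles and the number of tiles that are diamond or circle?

hexagon tiles: 6. tiles that are diamond or circle: 7.
|6 − 7| = 7 − 6 = 1.

1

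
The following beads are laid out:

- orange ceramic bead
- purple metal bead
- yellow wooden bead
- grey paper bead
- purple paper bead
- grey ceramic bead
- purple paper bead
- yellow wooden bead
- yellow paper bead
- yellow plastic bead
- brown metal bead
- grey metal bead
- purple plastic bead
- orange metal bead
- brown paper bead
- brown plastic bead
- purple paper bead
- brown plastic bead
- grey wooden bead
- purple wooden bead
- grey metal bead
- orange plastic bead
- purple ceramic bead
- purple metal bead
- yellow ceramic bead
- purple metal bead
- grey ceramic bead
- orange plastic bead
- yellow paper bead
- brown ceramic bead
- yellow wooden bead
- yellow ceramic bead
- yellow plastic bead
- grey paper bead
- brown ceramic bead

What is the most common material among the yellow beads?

wooden

Counts by material (restricted to yellow beads): wooden 3, paper 2, plastic 2, ceramic 2.
The maximum is 3, held uniquely by wooden.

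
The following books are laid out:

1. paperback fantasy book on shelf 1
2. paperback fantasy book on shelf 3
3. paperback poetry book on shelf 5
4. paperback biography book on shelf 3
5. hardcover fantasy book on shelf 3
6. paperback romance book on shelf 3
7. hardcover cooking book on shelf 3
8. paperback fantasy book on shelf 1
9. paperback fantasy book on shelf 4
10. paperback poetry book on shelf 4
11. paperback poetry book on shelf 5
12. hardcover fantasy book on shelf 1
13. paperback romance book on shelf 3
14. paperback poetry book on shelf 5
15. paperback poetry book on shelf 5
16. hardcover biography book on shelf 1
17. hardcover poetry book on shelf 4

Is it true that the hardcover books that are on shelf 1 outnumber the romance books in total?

There are 2 hardcover books on shelf 1.
There are 2 romance books.
The claim requires 2 > 2, which does not hold.

False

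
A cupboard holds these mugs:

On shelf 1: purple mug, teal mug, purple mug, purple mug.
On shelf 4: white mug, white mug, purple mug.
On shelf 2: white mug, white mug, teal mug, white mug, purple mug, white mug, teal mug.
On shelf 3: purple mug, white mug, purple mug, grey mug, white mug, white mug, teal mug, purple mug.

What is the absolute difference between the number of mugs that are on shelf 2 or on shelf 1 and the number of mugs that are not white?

mugs on shelf 2 or on shelf 1: 11. mugs that are not white: 13.
|11 − 13| = 13 − 11 = 2.

2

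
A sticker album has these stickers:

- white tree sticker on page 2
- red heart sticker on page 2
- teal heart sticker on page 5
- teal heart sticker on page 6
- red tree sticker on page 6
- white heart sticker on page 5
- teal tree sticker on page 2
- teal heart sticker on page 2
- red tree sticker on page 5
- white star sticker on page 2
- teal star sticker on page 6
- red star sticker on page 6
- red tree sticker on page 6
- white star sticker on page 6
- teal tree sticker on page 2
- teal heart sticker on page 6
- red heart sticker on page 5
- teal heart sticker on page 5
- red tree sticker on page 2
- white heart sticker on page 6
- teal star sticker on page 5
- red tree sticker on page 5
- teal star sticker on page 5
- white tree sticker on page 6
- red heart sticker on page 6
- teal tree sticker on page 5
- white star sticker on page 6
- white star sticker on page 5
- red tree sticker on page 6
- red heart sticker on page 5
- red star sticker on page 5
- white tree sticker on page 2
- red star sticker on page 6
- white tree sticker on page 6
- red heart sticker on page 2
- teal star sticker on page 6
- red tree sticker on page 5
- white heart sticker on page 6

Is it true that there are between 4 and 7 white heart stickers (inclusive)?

False

|white heart stickers| = 3.
The claim requires 4 ≤ 3 ≤ 7, which does not hold.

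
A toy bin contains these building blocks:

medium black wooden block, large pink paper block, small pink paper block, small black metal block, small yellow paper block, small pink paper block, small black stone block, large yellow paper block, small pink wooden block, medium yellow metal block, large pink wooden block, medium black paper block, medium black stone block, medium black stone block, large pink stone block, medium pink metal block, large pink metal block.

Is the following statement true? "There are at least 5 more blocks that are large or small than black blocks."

True

|blocks that are large or small| = 11.
|black blocks| = 6.
The claim requires 11 − 6 = 5 ≥ 5, which holds.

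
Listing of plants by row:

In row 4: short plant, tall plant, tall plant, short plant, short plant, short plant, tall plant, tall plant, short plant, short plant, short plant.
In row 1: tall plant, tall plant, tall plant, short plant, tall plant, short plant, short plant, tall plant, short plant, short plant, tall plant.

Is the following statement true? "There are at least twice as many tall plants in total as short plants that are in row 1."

True

There are 10 tall plants.
There are 5 short plants in row 1.
The claim requires 10 ≥ 2 × 5 = 10, which holds.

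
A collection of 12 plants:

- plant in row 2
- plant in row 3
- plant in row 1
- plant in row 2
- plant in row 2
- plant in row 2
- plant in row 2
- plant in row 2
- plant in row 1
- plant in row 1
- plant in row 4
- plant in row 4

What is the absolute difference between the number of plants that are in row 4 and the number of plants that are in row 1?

1

plants in row 4: 2. plants in row 1: 3.
|2 − 3| = 3 − 2 = 1.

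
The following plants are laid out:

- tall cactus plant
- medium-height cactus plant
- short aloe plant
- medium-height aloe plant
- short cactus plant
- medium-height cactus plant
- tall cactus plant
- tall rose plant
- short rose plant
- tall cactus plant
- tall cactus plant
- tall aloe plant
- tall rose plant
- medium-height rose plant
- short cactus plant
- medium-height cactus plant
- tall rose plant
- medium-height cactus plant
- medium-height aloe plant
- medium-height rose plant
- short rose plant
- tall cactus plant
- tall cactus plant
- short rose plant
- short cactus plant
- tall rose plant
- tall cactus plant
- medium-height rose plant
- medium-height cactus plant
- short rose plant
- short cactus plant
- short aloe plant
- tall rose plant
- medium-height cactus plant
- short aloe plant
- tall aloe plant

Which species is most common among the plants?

cactus

Counts by species: cactus 17, rose 12, aloe 7.
The maximum is 17, held uniquely by cactus.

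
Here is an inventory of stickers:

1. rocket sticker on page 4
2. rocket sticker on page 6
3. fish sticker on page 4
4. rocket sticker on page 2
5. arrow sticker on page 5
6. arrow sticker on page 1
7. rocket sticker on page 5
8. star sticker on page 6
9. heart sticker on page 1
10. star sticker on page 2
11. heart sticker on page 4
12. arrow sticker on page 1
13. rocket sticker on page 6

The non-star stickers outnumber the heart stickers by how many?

9

non-star stickers: 11.
heart stickers: 2.
11 − 2 = 9.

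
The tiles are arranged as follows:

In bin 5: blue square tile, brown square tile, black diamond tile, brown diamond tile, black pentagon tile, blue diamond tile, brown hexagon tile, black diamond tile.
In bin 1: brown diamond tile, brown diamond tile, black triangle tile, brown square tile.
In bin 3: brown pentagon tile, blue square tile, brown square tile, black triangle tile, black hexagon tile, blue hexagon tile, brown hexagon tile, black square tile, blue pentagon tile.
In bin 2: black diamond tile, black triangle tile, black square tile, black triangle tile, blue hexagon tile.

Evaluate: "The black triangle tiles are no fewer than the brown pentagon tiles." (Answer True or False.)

True

There are 4 black triangle tiles.
There is 1 brown pentagon tile.
The claim requires 4 ≥ 1, which holds.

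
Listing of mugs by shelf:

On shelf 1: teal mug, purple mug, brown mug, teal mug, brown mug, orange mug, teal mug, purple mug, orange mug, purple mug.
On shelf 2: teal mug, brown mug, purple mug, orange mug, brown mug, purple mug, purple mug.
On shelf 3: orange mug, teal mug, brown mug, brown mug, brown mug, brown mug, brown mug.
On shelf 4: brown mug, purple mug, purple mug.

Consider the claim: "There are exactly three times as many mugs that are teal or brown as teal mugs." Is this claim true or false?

True

There are 15 mugs that are teal or brown.
There are 5 teal mugs.
The claim requires 15 = 3 × 5 = 15, which holds.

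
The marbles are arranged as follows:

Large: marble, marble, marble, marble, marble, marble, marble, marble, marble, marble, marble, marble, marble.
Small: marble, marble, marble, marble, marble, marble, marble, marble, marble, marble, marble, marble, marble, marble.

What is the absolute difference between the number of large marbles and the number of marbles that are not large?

1

large marbles: 13. marbles that are not large: 14.
|13 − 14| = 14 − 13 = 1.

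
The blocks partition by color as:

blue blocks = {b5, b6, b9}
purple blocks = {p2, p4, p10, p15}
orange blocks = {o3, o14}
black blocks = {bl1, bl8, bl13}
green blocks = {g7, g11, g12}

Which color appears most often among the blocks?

Counts by color: purple 4, green 3, black 3, blue 3, orange 2.
The maximum is 4, held uniquely by purple.

purple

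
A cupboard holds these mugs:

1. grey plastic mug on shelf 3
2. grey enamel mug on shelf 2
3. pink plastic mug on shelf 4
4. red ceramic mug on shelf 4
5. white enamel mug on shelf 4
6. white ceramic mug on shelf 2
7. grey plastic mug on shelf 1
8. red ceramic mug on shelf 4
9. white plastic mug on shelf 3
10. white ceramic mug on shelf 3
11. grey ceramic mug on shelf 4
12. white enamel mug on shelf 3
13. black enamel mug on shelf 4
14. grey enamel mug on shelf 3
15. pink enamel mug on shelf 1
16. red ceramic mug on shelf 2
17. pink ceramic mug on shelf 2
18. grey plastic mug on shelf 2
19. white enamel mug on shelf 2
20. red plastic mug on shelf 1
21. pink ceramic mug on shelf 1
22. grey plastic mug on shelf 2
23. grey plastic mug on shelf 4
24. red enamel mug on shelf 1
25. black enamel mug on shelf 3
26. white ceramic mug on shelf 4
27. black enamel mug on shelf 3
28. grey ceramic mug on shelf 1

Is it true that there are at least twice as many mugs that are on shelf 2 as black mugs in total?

True

|mugs on shelf 2| = 7.
|black mugs| = 3.
The claim requires 7 ≥ 2 × 3 = 6, which holds.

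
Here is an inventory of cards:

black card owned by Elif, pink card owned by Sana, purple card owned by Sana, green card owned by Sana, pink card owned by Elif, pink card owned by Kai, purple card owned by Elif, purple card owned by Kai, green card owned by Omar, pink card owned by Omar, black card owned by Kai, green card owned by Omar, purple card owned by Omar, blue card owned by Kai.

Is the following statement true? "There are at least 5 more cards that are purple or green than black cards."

cards that are purple or green: 7.
black cards: 2.
The claim requires 7 − 2 = 5 ≥ 5, which holds.

True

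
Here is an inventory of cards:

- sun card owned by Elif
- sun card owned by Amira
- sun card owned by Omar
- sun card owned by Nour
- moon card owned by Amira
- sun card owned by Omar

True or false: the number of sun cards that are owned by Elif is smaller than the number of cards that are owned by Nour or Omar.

True

|sun cards owned by Elif| = 1.
|cards owned by Nour or Omar| = 3.
The claim requires 1 < 3, which holds.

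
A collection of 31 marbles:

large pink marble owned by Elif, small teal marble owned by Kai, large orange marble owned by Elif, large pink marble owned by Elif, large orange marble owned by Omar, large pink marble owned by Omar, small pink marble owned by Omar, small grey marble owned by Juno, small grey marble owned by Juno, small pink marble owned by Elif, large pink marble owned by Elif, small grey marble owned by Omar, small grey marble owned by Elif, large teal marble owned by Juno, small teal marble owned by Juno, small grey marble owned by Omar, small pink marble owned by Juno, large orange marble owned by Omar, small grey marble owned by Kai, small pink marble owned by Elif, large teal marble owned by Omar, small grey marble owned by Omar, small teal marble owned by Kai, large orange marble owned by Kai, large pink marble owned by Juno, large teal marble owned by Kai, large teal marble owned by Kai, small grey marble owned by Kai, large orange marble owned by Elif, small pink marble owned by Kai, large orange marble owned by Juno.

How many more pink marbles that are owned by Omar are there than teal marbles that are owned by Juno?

0

pink marbles owned by Omar: 2.
teal marbles owned by Juno: 2.
2 − 2 = 0.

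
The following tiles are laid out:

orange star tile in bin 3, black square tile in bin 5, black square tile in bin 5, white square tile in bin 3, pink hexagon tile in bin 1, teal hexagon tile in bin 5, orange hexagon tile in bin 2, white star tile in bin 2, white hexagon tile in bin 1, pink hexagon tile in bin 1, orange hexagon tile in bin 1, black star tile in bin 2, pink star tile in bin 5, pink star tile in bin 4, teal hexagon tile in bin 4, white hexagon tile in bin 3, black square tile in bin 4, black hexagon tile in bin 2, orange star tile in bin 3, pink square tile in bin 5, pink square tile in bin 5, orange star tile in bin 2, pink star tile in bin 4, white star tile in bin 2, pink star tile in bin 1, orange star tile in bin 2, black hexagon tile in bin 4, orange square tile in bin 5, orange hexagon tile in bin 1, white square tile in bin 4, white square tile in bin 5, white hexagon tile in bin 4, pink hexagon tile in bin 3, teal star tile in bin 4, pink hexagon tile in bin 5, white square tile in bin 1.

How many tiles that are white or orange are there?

orange: 8; white: 9; together 8 + 9 = 17.

17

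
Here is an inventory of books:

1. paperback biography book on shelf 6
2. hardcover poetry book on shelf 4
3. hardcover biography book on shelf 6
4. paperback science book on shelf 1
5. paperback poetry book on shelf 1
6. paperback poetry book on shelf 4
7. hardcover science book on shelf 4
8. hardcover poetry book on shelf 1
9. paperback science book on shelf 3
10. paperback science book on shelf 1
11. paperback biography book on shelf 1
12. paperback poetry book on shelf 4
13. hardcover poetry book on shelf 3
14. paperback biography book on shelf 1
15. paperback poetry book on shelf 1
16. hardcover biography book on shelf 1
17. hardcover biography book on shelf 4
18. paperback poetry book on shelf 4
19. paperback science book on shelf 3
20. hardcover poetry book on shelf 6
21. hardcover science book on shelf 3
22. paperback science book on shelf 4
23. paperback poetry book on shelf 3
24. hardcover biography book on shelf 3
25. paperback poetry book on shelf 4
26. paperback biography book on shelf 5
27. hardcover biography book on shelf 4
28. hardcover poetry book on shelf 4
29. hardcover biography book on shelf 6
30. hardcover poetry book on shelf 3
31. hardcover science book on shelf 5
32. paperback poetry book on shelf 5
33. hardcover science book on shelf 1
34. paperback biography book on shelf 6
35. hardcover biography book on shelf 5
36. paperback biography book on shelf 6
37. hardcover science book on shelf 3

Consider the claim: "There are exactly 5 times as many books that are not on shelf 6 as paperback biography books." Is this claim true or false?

False

|books that are not on shelf 6| = 31.
|paperback biography books| = 6.
The claim requires 31 = 5 × 6 = 30, which does not hold.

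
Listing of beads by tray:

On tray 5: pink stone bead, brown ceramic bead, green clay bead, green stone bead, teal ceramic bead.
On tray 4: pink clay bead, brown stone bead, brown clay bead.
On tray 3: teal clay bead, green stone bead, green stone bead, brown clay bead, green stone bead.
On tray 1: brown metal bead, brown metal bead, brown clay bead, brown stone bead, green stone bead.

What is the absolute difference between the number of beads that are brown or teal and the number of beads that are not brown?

beads that are brown or teal: 10. beads that are not brown: 10.
|10 − 10| = 10 − 10 = 0.

0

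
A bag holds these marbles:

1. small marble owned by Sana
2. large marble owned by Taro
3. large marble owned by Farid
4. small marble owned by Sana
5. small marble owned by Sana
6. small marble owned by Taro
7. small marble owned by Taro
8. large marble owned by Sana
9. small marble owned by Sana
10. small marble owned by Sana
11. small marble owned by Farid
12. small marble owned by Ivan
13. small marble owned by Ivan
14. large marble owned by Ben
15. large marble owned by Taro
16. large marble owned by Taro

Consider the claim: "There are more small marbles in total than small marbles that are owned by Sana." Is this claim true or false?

There are 10 small marbles.
Count of small marbles owned by Sana: 5.
The claim requires 10 > 5, which holds.

True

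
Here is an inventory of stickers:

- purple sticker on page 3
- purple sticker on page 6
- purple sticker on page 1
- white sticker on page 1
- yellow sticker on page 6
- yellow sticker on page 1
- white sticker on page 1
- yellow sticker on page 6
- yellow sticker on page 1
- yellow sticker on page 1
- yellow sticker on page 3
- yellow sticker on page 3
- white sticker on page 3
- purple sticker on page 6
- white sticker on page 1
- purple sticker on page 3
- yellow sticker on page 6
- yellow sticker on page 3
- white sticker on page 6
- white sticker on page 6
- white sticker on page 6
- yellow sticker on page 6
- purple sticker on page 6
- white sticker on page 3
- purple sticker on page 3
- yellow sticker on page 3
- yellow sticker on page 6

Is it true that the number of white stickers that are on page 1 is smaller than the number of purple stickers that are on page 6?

False

|white stickers on page 1| = 3.
|purple stickers on page 6| = 3.
The claim requires 3 < 3, which does not hold.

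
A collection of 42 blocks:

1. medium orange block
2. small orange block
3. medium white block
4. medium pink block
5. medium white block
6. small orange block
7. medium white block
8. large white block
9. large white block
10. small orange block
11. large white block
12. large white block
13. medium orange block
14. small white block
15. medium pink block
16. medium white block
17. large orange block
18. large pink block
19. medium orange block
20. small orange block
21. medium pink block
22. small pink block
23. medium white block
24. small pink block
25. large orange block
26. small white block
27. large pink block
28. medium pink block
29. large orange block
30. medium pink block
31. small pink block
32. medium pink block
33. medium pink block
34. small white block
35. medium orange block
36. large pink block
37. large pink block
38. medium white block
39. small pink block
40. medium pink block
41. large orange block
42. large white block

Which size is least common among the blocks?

Counts by size: medium 18, large 13, small 11.
The minimum is 11, held uniquely by small.

small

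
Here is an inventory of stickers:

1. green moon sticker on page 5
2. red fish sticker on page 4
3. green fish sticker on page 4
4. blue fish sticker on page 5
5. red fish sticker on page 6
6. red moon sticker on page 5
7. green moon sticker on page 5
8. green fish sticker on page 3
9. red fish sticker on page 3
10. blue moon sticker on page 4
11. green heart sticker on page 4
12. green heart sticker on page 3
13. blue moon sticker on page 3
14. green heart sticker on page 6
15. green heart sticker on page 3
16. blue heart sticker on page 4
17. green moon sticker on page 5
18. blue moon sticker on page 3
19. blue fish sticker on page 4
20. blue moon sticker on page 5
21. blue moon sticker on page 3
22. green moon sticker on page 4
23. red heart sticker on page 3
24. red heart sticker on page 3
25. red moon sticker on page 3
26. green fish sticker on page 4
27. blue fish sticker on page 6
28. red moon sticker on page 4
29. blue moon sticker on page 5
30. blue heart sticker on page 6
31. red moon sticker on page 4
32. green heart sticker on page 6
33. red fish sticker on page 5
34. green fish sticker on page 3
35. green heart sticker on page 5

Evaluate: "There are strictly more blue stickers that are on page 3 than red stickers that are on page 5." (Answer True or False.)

|blue stickers on page 3| = 3.
|red stickers on page 5| = 2.
The claim requires 3 > 2, which holds.

True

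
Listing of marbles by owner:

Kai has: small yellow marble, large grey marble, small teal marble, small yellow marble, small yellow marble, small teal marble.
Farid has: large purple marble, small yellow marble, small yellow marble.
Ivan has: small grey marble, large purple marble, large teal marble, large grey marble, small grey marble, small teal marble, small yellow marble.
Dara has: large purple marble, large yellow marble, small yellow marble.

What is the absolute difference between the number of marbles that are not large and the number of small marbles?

0

marbles that are not large: 12. small marbles: 12.
|12 − 12| = 12 − 12 = 0.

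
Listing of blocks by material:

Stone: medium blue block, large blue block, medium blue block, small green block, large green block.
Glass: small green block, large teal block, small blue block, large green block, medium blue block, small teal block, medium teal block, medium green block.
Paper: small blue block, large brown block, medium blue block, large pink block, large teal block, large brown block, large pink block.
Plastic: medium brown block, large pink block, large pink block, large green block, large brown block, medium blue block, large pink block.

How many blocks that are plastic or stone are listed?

plastic: 7; stone: 5; together 7 + 5 = 12.

12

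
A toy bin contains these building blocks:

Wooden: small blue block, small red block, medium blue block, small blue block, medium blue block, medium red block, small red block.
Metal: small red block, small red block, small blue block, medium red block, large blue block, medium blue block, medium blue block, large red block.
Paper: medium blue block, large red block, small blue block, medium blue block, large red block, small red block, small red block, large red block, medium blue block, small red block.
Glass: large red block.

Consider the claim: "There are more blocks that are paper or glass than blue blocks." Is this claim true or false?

There are 11 blocks that are paper or glass.
There are 12 blue blocks.
The claim requires 11 > 12, which does not hold.

False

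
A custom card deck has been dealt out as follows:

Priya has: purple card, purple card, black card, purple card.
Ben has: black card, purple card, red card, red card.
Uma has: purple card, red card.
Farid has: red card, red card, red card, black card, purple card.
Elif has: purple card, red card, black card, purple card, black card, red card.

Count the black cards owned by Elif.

2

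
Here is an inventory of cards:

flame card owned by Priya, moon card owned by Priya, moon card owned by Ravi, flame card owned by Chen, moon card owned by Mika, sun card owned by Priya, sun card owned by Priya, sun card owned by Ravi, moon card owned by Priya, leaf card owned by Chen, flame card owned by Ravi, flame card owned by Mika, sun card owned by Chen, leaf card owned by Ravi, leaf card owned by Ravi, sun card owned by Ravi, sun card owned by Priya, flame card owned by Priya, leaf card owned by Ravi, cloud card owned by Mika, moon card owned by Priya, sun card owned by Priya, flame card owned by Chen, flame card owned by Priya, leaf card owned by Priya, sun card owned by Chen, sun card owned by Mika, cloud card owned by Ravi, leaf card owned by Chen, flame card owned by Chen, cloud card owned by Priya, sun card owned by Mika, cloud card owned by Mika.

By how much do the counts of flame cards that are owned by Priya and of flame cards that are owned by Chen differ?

flame cards owned by Priya: 3. flame cards owned by Chen: 3.
|3 − 3| = 3 − 3 = 0.

0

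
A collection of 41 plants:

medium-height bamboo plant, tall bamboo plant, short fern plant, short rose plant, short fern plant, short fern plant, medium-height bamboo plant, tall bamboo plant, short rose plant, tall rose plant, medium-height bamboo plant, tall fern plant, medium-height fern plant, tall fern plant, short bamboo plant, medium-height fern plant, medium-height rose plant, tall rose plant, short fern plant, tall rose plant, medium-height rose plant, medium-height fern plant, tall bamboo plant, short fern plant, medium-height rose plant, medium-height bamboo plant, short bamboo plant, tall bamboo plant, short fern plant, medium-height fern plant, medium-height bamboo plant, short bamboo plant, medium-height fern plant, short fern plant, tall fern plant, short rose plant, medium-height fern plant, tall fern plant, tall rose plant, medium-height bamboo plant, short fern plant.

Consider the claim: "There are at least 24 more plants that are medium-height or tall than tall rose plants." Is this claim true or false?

False

plants that are medium-height or tall: 27.
tall rose plants: 4.
The claim requires 27 − 4 = 23 ≥ 24, which does not hold.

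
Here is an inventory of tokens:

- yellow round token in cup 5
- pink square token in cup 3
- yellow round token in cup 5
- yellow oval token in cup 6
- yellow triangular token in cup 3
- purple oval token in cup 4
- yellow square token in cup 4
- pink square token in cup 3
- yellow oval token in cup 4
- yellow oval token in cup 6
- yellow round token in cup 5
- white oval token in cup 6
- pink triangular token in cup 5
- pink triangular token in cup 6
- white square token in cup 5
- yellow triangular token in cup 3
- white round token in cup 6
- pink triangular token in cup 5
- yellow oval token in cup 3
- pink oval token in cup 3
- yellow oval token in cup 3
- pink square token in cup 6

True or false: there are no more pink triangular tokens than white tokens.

There are 3 pink triangular tokens.
There are 3 white tokens.
The claim requires 3 ≤ 3, which holds.

True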